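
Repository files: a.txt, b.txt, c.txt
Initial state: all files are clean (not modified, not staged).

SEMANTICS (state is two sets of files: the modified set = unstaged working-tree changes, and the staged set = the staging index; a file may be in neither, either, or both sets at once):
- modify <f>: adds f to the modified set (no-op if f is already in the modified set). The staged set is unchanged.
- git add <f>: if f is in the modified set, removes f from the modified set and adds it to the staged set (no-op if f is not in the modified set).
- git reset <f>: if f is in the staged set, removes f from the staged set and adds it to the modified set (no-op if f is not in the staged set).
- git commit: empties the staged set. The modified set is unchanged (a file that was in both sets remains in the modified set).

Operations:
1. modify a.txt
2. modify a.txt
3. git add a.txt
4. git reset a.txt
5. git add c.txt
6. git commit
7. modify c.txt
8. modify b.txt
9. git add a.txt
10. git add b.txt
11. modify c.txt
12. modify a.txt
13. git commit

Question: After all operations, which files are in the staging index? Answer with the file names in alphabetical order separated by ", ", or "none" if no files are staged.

After op 1 (modify a.txt): modified={a.txt} staged={none}
After op 2 (modify a.txt): modified={a.txt} staged={none}
After op 3 (git add a.txt): modified={none} staged={a.txt}
After op 4 (git reset a.txt): modified={a.txt} staged={none}
After op 5 (git add c.txt): modified={a.txt} staged={none}
After op 6 (git commit): modified={a.txt} staged={none}
After op 7 (modify c.txt): modified={a.txt, c.txt} staged={none}
After op 8 (modify b.txt): modified={a.txt, b.txt, c.txt} staged={none}
After op 9 (git add a.txt): modified={b.txt, c.txt} staged={a.txt}
After op 10 (git add b.txt): modified={c.txt} staged={a.txt, b.txt}
After op 11 (modify c.txt): modified={c.txt} staged={a.txt, b.txt}
After op 12 (modify a.txt): modified={a.txt, c.txt} staged={a.txt, b.txt}
After op 13 (git commit): modified={a.txt, c.txt} staged={none}

Answer: none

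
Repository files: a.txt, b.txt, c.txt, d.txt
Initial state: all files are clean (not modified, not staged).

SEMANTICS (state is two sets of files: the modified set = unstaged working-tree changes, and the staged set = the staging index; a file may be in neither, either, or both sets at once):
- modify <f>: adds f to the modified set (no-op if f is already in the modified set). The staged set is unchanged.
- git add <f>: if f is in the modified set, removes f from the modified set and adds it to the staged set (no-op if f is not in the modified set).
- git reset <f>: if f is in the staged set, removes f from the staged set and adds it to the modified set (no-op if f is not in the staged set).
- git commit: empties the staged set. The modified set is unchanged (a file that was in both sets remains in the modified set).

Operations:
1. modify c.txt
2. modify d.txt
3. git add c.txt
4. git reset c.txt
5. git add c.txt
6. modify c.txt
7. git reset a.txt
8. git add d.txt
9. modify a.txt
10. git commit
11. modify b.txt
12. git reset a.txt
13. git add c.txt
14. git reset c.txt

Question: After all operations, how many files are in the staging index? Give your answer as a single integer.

Answer: 0

Derivation:
After op 1 (modify c.txt): modified={c.txt} staged={none}
After op 2 (modify d.txt): modified={c.txt, d.txt} staged={none}
After op 3 (git add c.txt): modified={d.txt} staged={c.txt}
After op 4 (git reset c.txt): modified={c.txt, d.txt} staged={none}
After op 5 (git add c.txt): modified={d.txt} staged={c.txt}
After op 6 (modify c.txt): modified={c.txt, d.txt} staged={c.txt}
After op 7 (git reset a.txt): modified={c.txt, d.txt} staged={c.txt}
After op 8 (git add d.txt): modified={c.txt} staged={c.txt, d.txt}
After op 9 (modify a.txt): modified={a.txt, c.txt} staged={c.txt, d.txt}
After op 10 (git commit): modified={a.txt, c.txt} staged={none}
After op 11 (modify b.txt): modified={a.txt, b.txt, c.txt} staged={none}
After op 12 (git reset a.txt): modified={a.txt, b.txt, c.txt} staged={none}
After op 13 (git add c.txt): modified={a.txt, b.txt} staged={c.txt}
After op 14 (git reset c.txt): modified={a.txt, b.txt, c.txt} staged={none}
Final staged set: {none} -> count=0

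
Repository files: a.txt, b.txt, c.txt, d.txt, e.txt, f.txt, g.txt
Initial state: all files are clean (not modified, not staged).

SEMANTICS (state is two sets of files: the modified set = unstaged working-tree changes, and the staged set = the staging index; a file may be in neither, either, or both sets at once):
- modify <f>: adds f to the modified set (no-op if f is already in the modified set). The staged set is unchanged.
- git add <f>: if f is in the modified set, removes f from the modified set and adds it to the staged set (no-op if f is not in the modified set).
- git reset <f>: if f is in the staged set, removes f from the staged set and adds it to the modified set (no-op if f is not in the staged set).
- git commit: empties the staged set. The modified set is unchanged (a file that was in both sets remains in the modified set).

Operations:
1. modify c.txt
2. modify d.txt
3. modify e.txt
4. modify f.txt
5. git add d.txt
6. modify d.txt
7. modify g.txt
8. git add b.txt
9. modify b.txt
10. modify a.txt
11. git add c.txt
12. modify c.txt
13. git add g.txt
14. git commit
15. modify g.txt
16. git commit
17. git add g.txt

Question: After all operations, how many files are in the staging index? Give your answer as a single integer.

After op 1 (modify c.txt): modified={c.txt} staged={none}
After op 2 (modify d.txt): modified={c.txt, d.txt} staged={none}
After op 3 (modify e.txt): modified={c.txt, d.txt, e.txt} staged={none}
After op 4 (modify f.txt): modified={c.txt, d.txt, e.txt, f.txt} staged={none}
After op 5 (git add d.txt): modified={c.txt, e.txt, f.txt} staged={d.txt}
After op 6 (modify d.txt): modified={c.txt, d.txt, e.txt, f.txt} staged={d.txt}
After op 7 (modify g.txt): modified={c.txt, d.txt, e.txt, f.txt, g.txt} staged={d.txt}
After op 8 (git add b.txt): modified={c.txt, d.txt, e.txt, f.txt, g.txt} staged={d.txt}
After op 9 (modify b.txt): modified={b.txt, c.txt, d.txt, e.txt, f.txt, g.txt} staged={d.txt}
After op 10 (modify a.txt): modified={a.txt, b.txt, c.txt, d.txt, e.txt, f.txt, g.txt} staged={d.txt}
After op 11 (git add c.txt): modified={a.txt, b.txt, d.txt, e.txt, f.txt, g.txt} staged={c.txt, d.txt}
After op 12 (modify c.txt): modified={a.txt, b.txt, c.txt, d.txt, e.txt, f.txt, g.txt} staged={c.txt, d.txt}
After op 13 (git add g.txt): modified={a.txt, b.txt, c.txt, d.txt, e.txt, f.txt} staged={c.txt, d.txt, g.txt}
After op 14 (git commit): modified={a.txt, b.txt, c.txt, d.txt, e.txt, f.txt} staged={none}
After op 15 (modify g.txt): modified={a.txt, b.txt, c.txt, d.txt, e.txt, f.txt, g.txt} staged={none}
After op 16 (git commit): modified={a.txt, b.txt, c.txt, d.txt, e.txt, f.txt, g.txt} staged={none}
After op 17 (git add g.txt): modified={a.txt, b.txt, c.txt, d.txt, e.txt, f.txt} staged={g.txt}
Final staged set: {g.txt} -> count=1

Answer: 1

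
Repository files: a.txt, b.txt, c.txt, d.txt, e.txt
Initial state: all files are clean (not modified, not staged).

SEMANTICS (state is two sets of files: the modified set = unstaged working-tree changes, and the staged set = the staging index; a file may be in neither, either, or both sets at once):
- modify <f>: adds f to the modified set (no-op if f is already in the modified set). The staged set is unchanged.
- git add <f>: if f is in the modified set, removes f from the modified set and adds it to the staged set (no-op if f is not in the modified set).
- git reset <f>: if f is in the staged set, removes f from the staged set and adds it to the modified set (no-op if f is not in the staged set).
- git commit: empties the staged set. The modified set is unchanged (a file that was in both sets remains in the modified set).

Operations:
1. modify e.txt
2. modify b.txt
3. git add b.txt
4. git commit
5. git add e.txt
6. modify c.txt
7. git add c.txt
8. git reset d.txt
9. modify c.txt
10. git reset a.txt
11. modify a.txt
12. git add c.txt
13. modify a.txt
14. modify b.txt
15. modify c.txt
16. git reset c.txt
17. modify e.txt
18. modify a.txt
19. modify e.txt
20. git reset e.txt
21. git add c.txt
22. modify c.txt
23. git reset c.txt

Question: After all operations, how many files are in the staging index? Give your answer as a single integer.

After op 1 (modify e.txt): modified={e.txt} staged={none}
After op 2 (modify b.txt): modified={b.txt, e.txt} staged={none}
After op 3 (git add b.txt): modified={e.txt} staged={b.txt}
After op 4 (git commit): modified={e.txt} staged={none}
After op 5 (git add e.txt): modified={none} staged={e.txt}
After op 6 (modify c.txt): modified={c.txt} staged={e.txt}
After op 7 (git add c.txt): modified={none} staged={c.txt, e.txt}
After op 8 (git reset d.txt): modified={none} staged={c.txt, e.txt}
After op 9 (modify c.txt): modified={c.txt} staged={c.txt, e.txt}
After op 10 (git reset a.txt): modified={c.txt} staged={c.txt, e.txt}
After op 11 (modify a.txt): modified={a.txt, c.txt} staged={c.txt, e.txt}
After op 12 (git add c.txt): modified={a.txt} staged={c.txt, e.txt}
After op 13 (modify a.txt): modified={a.txt} staged={c.txt, e.txt}
After op 14 (modify b.txt): modified={a.txt, b.txt} staged={c.txt, e.txt}
After op 15 (modify c.txt): modified={a.txt, b.txt, c.txt} staged={c.txt, e.txt}
After op 16 (git reset c.txt): modified={a.txt, b.txt, c.txt} staged={e.txt}
After op 17 (modify e.txt): modified={a.txt, b.txt, c.txt, e.txt} staged={e.txt}
After op 18 (modify a.txt): modified={a.txt, b.txt, c.txt, e.txt} staged={e.txt}
After op 19 (modify e.txt): modified={a.txt, b.txt, c.txt, e.txt} staged={e.txt}
After op 20 (git reset e.txt): modified={a.txt, b.txt, c.txt, e.txt} staged={none}
After op 21 (git add c.txt): modified={a.txt, b.txt, e.txt} staged={c.txt}
After op 22 (modify c.txt): modified={a.txt, b.txt, c.txt, e.txt} staged={c.txt}
After op 23 (git reset c.txt): modified={a.txt, b.txt, c.txt, e.txt} staged={none}
Final staged set: {none} -> count=0

Answer: 0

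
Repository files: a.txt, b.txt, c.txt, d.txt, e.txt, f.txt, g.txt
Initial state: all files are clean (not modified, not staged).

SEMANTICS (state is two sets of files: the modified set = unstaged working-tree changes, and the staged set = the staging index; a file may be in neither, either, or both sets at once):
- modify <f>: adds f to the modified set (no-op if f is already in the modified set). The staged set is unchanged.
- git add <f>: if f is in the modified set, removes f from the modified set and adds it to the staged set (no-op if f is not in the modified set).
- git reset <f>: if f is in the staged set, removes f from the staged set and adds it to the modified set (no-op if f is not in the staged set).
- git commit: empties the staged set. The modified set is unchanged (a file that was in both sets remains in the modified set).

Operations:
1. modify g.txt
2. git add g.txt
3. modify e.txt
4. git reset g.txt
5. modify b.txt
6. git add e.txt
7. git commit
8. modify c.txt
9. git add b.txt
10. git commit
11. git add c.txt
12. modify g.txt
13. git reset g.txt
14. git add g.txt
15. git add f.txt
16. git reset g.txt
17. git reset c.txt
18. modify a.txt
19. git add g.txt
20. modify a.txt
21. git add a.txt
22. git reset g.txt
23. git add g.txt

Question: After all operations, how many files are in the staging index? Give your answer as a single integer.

Answer: 2

Derivation:
After op 1 (modify g.txt): modified={g.txt} staged={none}
After op 2 (git add g.txt): modified={none} staged={g.txt}
After op 3 (modify e.txt): modified={e.txt} staged={g.txt}
After op 4 (git reset g.txt): modified={e.txt, g.txt} staged={none}
After op 5 (modify b.txt): modified={b.txt, e.txt, g.txt} staged={none}
After op 6 (git add e.txt): modified={b.txt, g.txt} staged={e.txt}
After op 7 (git commit): modified={b.txt, g.txt} staged={none}
After op 8 (modify c.txt): modified={b.txt, c.txt, g.txt} staged={none}
After op 9 (git add b.txt): modified={c.txt, g.txt} staged={b.txt}
After op 10 (git commit): modified={c.txt, g.txt} staged={none}
After op 11 (git add c.txt): modified={g.txt} staged={c.txt}
After op 12 (modify g.txt): modified={g.txt} staged={c.txt}
After op 13 (git reset g.txt): modified={g.txt} staged={c.txt}
After op 14 (git add g.txt): modified={none} staged={c.txt, g.txt}
After op 15 (git add f.txt): modified={none} staged={c.txt, g.txt}
After op 16 (git reset g.txt): modified={g.txt} staged={c.txt}
After op 17 (git reset c.txt): modified={c.txt, g.txt} staged={none}
After op 18 (modify a.txt): modified={a.txt, c.txt, g.txt} staged={none}
After op 19 (git add g.txt): modified={a.txt, c.txt} staged={g.txt}
After op 20 (modify a.txt): modified={a.txt, c.txt} staged={g.txt}
After op 21 (git add a.txt): modified={c.txt} staged={a.txt, g.txt}
After op 22 (git reset g.txt): modified={c.txt, g.txt} staged={a.txt}
After op 23 (git add g.txt): modified={c.txt} staged={a.txt, g.txt}
Final staged set: {a.txt, g.txt} -> count=2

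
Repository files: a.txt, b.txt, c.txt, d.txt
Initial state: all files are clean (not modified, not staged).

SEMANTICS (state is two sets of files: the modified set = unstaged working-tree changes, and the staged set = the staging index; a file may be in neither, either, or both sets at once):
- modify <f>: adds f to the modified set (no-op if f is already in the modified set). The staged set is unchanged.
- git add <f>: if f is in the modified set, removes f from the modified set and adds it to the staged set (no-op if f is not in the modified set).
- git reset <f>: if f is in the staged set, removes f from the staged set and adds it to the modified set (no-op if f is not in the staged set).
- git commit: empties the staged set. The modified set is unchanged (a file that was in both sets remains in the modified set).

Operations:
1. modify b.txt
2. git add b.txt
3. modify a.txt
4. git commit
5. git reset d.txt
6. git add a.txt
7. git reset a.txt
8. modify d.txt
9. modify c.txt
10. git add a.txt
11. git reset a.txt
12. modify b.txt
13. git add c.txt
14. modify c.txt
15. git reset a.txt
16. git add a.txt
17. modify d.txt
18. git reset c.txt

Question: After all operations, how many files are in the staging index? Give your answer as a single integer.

Answer: 1

Derivation:
After op 1 (modify b.txt): modified={b.txt} staged={none}
After op 2 (git add b.txt): modified={none} staged={b.txt}
After op 3 (modify a.txt): modified={a.txt} staged={b.txt}
After op 4 (git commit): modified={a.txt} staged={none}
After op 5 (git reset d.txt): modified={a.txt} staged={none}
After op 6 (git add a.txt): modified={none} staged={a.txt}
After op 7 (git reset a.txt): modified={a.txt} staged={none}
After op 8 (modify d.txt): modified={a.txt, d.txt} staged={none}
After op 9 (modify c.txt): modified={a.txt, c.txt, d.txt} staged={none}
After op 10 (git add a.txt): modified={c.txt, d.txt} staged={a.txt}
After op 11 (git reset a.txt): modified={a.txt, c.txt, d.txt} staged={none}
After op 12 (modify b.txt): modified={a.txt, b.txt, c.txt, d.txt} staged={none}
After op 13 (git add c.txt): modified={a.txt, b.txt, d.txt} staged={c.txt}
After op 14 (modify c.txt): modified={a.txt, b.txt, c.txt, d.txt} staged={c.txt}
After op 15 (git reset a.txt): modified={a.txt, b.txt, c.txt, d.txt} staged={c.txt}
After op 16 (git add a.txt): modified={b.txt, c.txt, d.txt} staged={a.txt, c.txt}
After op 17 (modify d.txt): modified={b.txt, c.txt, d.txt} staged={a.txt, c.txt}
After op 18 (git reset c.txt): modified={b.txt, c.txt, d.txt} staged={a.txt}
Final staged set: {a.txt} -> count=1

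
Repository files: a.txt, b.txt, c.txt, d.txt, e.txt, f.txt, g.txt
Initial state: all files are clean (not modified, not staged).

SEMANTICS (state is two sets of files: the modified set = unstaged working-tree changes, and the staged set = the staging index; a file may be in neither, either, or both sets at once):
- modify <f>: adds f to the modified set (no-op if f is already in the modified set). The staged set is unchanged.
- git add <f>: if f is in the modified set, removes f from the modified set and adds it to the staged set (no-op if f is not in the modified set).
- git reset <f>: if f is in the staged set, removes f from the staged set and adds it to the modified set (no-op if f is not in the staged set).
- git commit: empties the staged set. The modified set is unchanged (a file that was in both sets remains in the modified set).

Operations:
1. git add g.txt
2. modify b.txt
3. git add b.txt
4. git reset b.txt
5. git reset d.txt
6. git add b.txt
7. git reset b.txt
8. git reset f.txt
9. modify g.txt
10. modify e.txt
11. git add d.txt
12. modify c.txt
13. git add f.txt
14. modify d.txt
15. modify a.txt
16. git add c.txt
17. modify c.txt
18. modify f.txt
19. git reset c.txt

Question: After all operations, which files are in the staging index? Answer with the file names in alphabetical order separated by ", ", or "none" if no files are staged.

Answer: none

Derivation:
After op 1 (git add g.txt): modified={none} staged={none}
After op 2 (modify b.txt): modified={b.txt} staged={none}
After op 3 (git add b.txt): modified={none} staged={b.txt}
After op 4 (git reset b.txt): modified={b.txt} staged={none}
After op 5 (git reset d.txt): modified={b.txt} staged={none}
After op 6 (git add b.txt): modified={none} staged={b.txt}
After op 7 (git reset b.txt): modified={b.txt} staged={none}
After op 8 (git reset f.txt): modified={b.txt} staged={none}
After op 9 (modify g.txt): modified={b.txt, g.txt} staged={none}
After op 10 (modify e.txt): modified={b.txt, e.txt, g.txt} staged={none}
After op 11 (git add d.txt): modified={b.txt, e.txt, g.txt} staged={none}
After op 12 (modify c.txt): modified={b.txt, c.txt, e.txt, g.txt} staged={none}
After op 13 (git add f.txt): modified={b.txt, c.txt, e.txt, g.txt} staged={none}
After op 14 (modify d.txt): modified={b.txt, c.txt, d.txt, e.txt, g.txt} staged={none}
After op 15 (modify a.txt): modified={a.txt, b.txt, c.txt, d.txt, e.txt, g.txt} staged={none}
After op 16 (git add c.txt): modified={a.txt, b.txt, d.txt, e.txt, g.txt} staged={c.txt}
After op 17 (modify c.txt): modified={a.txt, b.txt, c.txt, d.txt, e.txt, g.txt} staged={c.txt}
After op 18 (modify f.txt): modified={a.txt, b.txt, c.txt, d.txt, e.txt, f.txt, g.txt} staged={c.txt}
After op 19 (git reset c.txt): modified={a.txt, b.txt, c.txt, d.txt, e.txt, f.txt, g.txt} staged={none}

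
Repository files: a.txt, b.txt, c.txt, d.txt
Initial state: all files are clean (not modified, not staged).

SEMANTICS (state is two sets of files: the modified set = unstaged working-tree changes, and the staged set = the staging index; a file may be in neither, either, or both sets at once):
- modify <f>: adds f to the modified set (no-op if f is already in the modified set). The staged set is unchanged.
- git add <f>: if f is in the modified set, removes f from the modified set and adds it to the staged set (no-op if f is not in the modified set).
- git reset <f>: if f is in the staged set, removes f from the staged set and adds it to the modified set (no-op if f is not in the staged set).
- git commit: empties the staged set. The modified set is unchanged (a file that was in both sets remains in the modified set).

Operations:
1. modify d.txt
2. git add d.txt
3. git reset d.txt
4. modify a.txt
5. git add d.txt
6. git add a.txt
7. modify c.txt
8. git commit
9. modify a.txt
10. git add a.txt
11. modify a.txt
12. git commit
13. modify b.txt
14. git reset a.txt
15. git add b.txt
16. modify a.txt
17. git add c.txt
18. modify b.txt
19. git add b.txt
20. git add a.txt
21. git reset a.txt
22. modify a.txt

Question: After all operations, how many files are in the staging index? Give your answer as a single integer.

After op 1 (modify d.txt): modified={d.txt} staged={none}
After op 2 (git add d.txt): modified={none} staged={d.txt}
After op 3 (git reset d.txt): modified={d.txt} staged={none}
After op 4 (modify a.txt): modified={a.txt, d.txt} staged={none}
After op 5 (git add d.txt): modified={a.txt} staged={d.txt}
After op 6 (git add a.txt): modified={none} staged={a.txt, d.txt}
After op 7 (modify c.txt): modified={c.txt} staged={a.txt, d.txt}
After op 8 (git commit): modified={c.txt} staged={none}
After op 9 (modify a.txt): modified={a.txt, c.txt} staged={none}
After op 10 (git add a.txt): modified={c.txt} staged={a.txt}
After op 11 (modify a.txt): modified={a.txt, c.txt} staged={a.txt}
After op 12 (git commit): modified={a.txt, c.txt} staged={none}
After op 13 (modify b.txt): modified={a.txt, b.txt, c.txt} staged={none}
After op 14 (git reset a.txt): modified={a.txt, b.txt, c.txt} staged={none}
After op 15 (git add b.txt): modified={a.txt, c.txt} staged={b.txt}
After op 16 (modify a.txt): modified={a.txt, c.txt} staged={b.txt}
After op 17 (git add c.txt): modified={a.txt} staged={b.txt, c.txt}
After op 18 (modify b.txt): modified={a.txt, b.txt} staged={b.txt, c.txt}
After op 19 (git add b.txt): modified={a.txt} staged={b.txt, c.txt}
After op 20 (git add a.txt): modified={none} staged={a.txt, b.txt, c.txt}
After op 21 (git reset a.txt): modified={a.txt} staged={b.txt, c.txt}
After op 22 (modify a.txt): modified={a.txt} staged={b.txt, c.txt}
Final staged set: {b.txt, c.txt} -> count=2

Answer: 2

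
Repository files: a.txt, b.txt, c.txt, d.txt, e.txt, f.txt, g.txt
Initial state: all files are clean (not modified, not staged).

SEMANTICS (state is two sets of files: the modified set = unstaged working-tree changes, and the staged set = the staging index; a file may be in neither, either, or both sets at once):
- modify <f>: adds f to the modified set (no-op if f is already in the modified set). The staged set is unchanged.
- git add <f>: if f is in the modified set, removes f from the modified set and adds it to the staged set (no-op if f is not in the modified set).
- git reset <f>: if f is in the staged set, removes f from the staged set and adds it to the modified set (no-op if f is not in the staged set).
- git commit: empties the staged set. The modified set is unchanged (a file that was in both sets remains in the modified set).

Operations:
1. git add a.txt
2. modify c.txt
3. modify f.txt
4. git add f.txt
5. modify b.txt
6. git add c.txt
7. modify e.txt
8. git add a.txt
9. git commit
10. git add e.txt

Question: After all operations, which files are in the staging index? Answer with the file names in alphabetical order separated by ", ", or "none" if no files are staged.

After op 1 (git add a.txt): modified={none} staged={none}
After op 2 (modify c.txt): modified={c.txt} staged={none}
After op 3 (modify f.txt): modified={c.txt, f.txt} staged={none}
After op 4 (git add f.txt): modified={c.txt} staged={f.txt}
After op 5 (modify b.txt): modified={b.txt, c.txt} staged={f.txt}
After op 6 (git add c.txt): modified={b.txt} staged={c.txt, f.txt}
After op 7 (modify e.txt): modified={b.txt, e.txt} staged={c.txt, f.txt}
After op 8 (git add a.txt): modified={b.txt, e.txt} staged={c.txt, f.txt}
After op 9 (git commit): modified={b.txt, e.txt} staged={none}
After op 10 (git add e.txt): modified={b.txt} staged={e.txt}

Answer: e.txt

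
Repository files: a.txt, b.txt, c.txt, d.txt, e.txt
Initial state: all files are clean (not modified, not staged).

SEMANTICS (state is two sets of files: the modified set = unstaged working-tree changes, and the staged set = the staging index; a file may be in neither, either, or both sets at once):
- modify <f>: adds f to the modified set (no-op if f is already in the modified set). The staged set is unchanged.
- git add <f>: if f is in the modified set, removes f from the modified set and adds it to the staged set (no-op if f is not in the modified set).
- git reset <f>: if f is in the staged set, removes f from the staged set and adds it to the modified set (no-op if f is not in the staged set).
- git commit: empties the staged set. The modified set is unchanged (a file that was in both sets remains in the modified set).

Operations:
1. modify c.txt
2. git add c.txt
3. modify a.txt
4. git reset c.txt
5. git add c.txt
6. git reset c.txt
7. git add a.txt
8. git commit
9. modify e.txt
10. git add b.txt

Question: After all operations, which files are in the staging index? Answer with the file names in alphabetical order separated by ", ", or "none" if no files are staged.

After op 1 (modify c.txt): modified={c.txt} staged={none}
After op 2 (git add c.txt): modified={none} staged={c.txt}
After op 3 (modify a.txt): modified={a.txt} staged={c.txt}
After op 4 (git reset c.txt): modified={a.txt, c.txt} staged={none}
After op 5 (git add c.txt): modified={a.txt} staged={c.txt}
After op 6 (git reset c.txt): modified={a.txt, c.txt} staged={none}
After op 7 (git add a.txt): modified={c.txt} staged={a.txt}
After op 8 (git commit): modified={c.txt} staged={none}
After op 9 (modify e.txt): modified={c.txt, e.txt} staged={none}
After op 10 (git add b.txt): modified={c.txt, e.txt} staged={none}

Answer: none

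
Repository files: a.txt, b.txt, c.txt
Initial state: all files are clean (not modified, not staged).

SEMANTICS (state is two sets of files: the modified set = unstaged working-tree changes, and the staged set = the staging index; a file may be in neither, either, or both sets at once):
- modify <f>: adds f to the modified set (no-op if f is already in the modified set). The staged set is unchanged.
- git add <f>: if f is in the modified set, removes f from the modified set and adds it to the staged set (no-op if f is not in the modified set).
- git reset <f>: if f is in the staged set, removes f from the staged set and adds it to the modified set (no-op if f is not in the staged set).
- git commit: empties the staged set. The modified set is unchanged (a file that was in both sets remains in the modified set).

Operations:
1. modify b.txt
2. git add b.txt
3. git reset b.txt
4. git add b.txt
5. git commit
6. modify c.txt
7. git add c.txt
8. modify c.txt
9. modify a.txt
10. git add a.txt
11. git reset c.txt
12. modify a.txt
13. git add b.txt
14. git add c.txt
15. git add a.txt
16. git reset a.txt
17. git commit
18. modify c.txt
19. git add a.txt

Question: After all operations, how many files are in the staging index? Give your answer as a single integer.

Answer: 1

Derivation:
After op 1 (modify b.txt): modified={b.txt} staged={none}
After op 2 (git add b.txt): modified={none} staged={b.txt}
After op 3 (git reset b.txt): modified={b.txt} staged={none}
After op 4 (git add b.txt): modified={none} staged={b.txt}
After op 5 (git commit): modified={none} staged={none}
After op 6 (modify c.txt): modified={c.txt} staged={none}
After op 7 (git add c.txt): modified={none} staged={c.txt}
After op 8 (modify c.txt): modified={c.txt} staged={c.txt}
After op 9 (modify a.txt): modified={a.txt, c.txt} staged={c.txt}
After op 10 (git add a.txt): modified={c.txt} staged={a.txt, c.txt}
After op 11 (git reset c.txt): modified={c.txt} staged={a.txt}
After op 12 (modify a.txt): modified={a.txt, c.txt} staged={a.txt}
After op 13 (git add b.txt): modified={a.txt, c.txt} staged={a.txt}
After op 14 (git add c.txt): modified={a.txt} staged={a.txt, c.txt}
After op 15 (git add a.txt): modified={none} staged={a.txt, c.txt}
After op 16 (git reset a.txt): modified={a.txt} staged={c.txt}
After op 17 (git commit): modified={a.txt} staged={none}
After op 18 (modify c.txt): modified={a.txt, c.txt} staged={none}
After op 19 (git add a.txt): modified={c.txt} staged={a.txt}
Final staged set: {a.txt} -> count=1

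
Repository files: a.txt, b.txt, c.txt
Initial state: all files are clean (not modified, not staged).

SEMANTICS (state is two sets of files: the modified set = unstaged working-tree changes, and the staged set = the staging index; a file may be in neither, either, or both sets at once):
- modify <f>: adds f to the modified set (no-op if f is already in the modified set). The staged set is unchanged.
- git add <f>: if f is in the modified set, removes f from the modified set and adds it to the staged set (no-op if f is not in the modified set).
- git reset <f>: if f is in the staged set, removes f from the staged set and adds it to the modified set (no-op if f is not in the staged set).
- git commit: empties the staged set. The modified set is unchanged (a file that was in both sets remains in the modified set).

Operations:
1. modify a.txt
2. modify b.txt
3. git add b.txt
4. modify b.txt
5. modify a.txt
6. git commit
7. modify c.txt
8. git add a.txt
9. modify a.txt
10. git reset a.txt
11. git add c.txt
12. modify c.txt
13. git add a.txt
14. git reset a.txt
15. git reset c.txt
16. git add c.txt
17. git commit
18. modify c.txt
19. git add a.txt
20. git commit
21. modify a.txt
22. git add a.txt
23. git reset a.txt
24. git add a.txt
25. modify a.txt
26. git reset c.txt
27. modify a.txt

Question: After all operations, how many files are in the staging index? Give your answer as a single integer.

Answer: 1

Derivation:
After op 1 (modify a.txt): modified={a.txt} staged={none}
After op 2 (modify b.txt): modified={a.txt, b.txt} staged={none}
After op 3 (git add b.txt): modified={a.txt} staged={b.txt}
After op 4 (modify b.txt): modified={a.txt, b.txt} staged={b.txt}
After op 5 (modify a.txt): modified={a.txt, b.txt} staged={b.txt}
After op 6 (git commit): modified={a.txt, b.txt} staged={none}
After op 7 (modify c.txt): modified={a.txt, b.txt, c.txt} staged={none}
After op 8 (git add a.txt): modified={b.txt, c.txt} staged={a.txt}
After op 9 (modify a.txt): modified={a.txt, b.txt, c.txt} staged={a.txt}
After op 10 (git reset a.txt): modified={a.txt, b.txt, c.txt} staged={none}
After op 11 (git add c.txt): modified={a.txt, b.txt} staged={c.txt}
After op 12 (modify c.txt): modified={a.txt, b.txt, c.txt} staged={c.txt}
After op 13 (git add a.txt): modified={b.txt, c.txt} staged={a.txt, c.txt}
After op 14 (git reset a.txt): modified={a.txt, b.txt, c.txt} staged={c.txt}
After op 15 (git reset c.txt): modified={a.txt, b.txt, c.txt} staged={none}
After op 16 (git add c.txt): modified={a.txt, b.txt} staged={c.txt}
After op 17 (git commit): modified={a.txt, b.txt} staged={none}
After op 18 (modify c.txt): modified={a.txt, b.txt, c.txt} staged={none}
After op 19 (git add a.txt): modified={b.txt, c.txt} staged={a.txt}
After op 20 (git commit): modified={b.txt, c.txt} staged={none}
After op 21 (modify a.txt): modified={a.txt, b.txt, c.txt} staged={none}
After op 22 (git add a.txt): modified={b.txt, c.txt} staged={a.txt}
After op 23 (git reset a.txt): modified={a.txt, b.txt, c.txt} staged={none}
After op 24 (git add a.txt): modified={b.txt, c.txt} staged={a.txt}
After op 25 (modify a.txt): modified={a.txt, b.txt, c.txt} staged={a.txt}
After op 26 (git reset c.txt): modified={a.txt, b.txt, c.txt} staged={a.txt}
After op 27 (modify a.txt): modified={a.txt, b.txt, c.txt} staged={a.txt}
Final staged set: {a.txt} -> count=1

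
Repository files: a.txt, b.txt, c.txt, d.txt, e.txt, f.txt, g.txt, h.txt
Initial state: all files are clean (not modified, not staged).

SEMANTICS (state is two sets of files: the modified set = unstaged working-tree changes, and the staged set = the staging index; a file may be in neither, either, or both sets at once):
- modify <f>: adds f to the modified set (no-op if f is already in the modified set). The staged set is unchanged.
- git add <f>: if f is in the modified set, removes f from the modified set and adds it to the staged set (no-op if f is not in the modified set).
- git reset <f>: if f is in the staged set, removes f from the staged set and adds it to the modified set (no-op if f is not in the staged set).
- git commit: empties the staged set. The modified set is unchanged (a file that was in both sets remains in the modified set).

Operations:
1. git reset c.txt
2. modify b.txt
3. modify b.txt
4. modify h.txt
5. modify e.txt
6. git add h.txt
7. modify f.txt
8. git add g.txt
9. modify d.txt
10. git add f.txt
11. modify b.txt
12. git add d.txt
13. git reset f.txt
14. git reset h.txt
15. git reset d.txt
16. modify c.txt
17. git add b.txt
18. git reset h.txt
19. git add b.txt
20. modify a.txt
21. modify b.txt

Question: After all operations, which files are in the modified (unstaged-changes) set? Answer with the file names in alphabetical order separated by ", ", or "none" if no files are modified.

Answer: a.txt, b.txt, c.txt, d.txt, e.txt, f.txt, h.txt

Derivation:
After op 1 (git reset c.txt): modified={none} staged={none}
After op 2 (modify b.txt): modified={b.txt} staged={none}
After op 3 (modify b.txt): modified={b.txt} staged={none}
After op 4 (modify h.txt): modified={b.txt, h.txt} staged={none}
After op 5 (modify e.txt): modified={b.txt, e.txt, h.txt} staged={none}
After op 6 (git add h.txt): modified={b.txt, e.txt} staged={h.txt}
After op 7 (modify f.txt): modified={b.txt, e.txt, f.txt} staged={h.txt}
After op 8 (git add g.txt): modified={b.txt, e.txt, f.txt} staged={h.txt}
After op 9 (modify d.txt): modified={b.txt, d.txt, e.txt, f.txt} staged={h.txt}
After op 10 (git add f.txt): modified={b.txt, d.txt, e.txt} staged={f.txt, h.txt}
After op 11 (modify b.txt): modified={b.txt, d.txt, e.txt} staged={f.txt, h.txt}
After op 12 (git add d.txt): modified={b.txt, e.txt} staged={d.txt, f.txt, h.txt}
After op 13 (git reset f.txt): modified={b.txt, e.txt, f.txt} staged={d.txt, h.txt}
After op 14 (git reset h.txt): modified={b.txt, e.txt, f.txt, h.txt} staged={d.txt}
After op 15 (git reset d.txt): modified={b.txt, d.txt, e.txt, f.txt, h.txt} staged={none}
After op 16 (modify c.txt): modified={b.txt, c.txt, d.txt, e.txt, f.txt, h.txt} staged={none}
After op 17 (git add b.txt): modified={c.txt, d.txt, e.txt, f.txt, h.txt} staged={b.txt}
After op 18 (git reset h.txt): modified={c.txt, d.txt, e.txt, f.txt, h.txt} staged={b.txt}
After op 19 (git add b.txt): modified={c.txt, d.txt, e.txt, f.txt, h.txt} staged={b.txt}
After op 20 (modify a.txt): modified={a.txt, c.txt, d.txt, e.txt, f.txt, h.txt} staged={b.txt}
After op 21 (modify b.txt): modified={a.txt, b.txt, c.txt, d.txt, e.txt, f.txt, h.txt} staged={b.txt}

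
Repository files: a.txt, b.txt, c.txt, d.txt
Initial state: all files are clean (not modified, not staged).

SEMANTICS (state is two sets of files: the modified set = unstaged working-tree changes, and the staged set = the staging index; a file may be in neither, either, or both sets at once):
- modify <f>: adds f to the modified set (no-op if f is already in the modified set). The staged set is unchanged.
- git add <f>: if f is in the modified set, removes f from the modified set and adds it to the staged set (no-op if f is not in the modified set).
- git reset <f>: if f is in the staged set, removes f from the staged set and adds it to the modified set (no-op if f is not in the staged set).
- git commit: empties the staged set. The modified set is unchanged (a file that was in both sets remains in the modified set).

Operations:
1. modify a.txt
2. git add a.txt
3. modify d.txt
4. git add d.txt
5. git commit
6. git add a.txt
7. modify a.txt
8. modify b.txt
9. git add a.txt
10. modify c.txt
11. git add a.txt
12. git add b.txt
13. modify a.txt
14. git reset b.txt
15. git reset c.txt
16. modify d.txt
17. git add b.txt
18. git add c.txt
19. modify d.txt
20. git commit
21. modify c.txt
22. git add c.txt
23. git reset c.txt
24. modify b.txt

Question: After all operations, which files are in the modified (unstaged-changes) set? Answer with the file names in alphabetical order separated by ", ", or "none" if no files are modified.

Answer: a.txt, b.txt, c.txt, d.txt

Derivation:
After op 1 (modify a.txt): modified={a.txt} staged={none}
After op 2 (git add a.txt): modified={none} staged={a.txt}
After op 3 (modify d.txt): modified={d.txt} staged={a.txt}
After op 4 (git add d.txt): modified={none} staged={a.txt, d.txt}
After op 5 (git commit): modified={none} staged={none}
After op 6 (git add a.txt): modified={none} staged={none}
After op 7 (modify a.txt): modified={a.txt} staged={none}
After op 8 (modify b.txt): modified={a.txt, b.txt} staged={none}
After op 9 (git add a.txt): modified={b.txt} staged={a.txt}
After op 10 (modify c.txt): modified={b.txt, c.txt} staged={a.txt}
After op 11 (git add a.txt): modified={b.txt, c.txt} staged={a.txt}
After op 12 (git add b.txt): modified={c.txt} staged={a.txt, b.txt}
After op 13 (modify a.txt): modified={a.txt, c.txt} staged={a.txt, b.txt}
After op 14 (git reset b.txt): modified={a.txt, b.txt, c.txt} staged={a.txt}
After op 15 (git reset c.txt): modified={a.txt, b.txt, c.txt} staged={a.txt}
After op 16 (modify d.txt): modified={a.txt, b.txt, c.txt, d.txt} staged={a.txt}
After op 17 (git add b.txt): modified={a.txt, c.txt, d.txt} staged={a.txt, b.txt}
After op 18 (git add c.txt): modified={a.txt, d.txt} staged={a.txt, b.txt, c.txt}
After op 19 (modify d.txt): modified={a.txt, d.txt} staged={a.txt, b.txt, c.txt}
After op 20 (git commit): modified={a.txt, d.txt} staged={none}
After op 21 (modify c.txt): modified={a.txt, c.txt, d.txt} staged={none}
After op 22 (git add c.txt): modified={a.txt, d.txt} staged={c.txt}
After op 23 (git reset c.txt): modified={a.txt, c.txt, d.txt} staged={none}
After op 24 (modify b.txt): modified={a.txt, b.txt, c.txt, d.txt} staged={none}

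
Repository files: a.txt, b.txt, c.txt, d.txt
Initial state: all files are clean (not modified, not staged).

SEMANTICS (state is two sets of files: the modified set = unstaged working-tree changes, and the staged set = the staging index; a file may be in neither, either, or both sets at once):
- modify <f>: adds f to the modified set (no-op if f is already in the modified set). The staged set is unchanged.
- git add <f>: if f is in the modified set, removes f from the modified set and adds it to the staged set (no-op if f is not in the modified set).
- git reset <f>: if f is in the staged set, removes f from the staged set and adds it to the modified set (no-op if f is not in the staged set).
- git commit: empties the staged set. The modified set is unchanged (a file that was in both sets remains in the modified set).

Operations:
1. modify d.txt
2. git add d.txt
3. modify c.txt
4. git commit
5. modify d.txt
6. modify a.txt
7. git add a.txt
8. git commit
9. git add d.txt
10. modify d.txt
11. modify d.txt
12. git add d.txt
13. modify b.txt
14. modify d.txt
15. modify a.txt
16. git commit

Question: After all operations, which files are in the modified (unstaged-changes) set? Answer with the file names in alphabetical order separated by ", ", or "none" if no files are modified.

Answer: a.txt, b.txt, c.txt, d.txt

Derivation:
After op 1 (modify d.txt): modified={d.txt} staged={none}
After op 2 (git add d.txt): modified={none} staged={d.txt}
After op 3 (modify c.txt): modified={c.txt} staged={d.txt}
After op 4 (git commit): modified={c.txt} staged={none}
After op 5 (modify d.txt): modified={c.txt, d.txt} staged={none}
After op 6 (modify a.txt): modified={a.txt, c.txt, d.txt} staged={none}
After op 7 (git add a.txt): modified={c.txt, d.txt} staged={a.txt}
After op 8 (git commit): modified={c.txt, d.txt} staged={none}
After op 9 (git add d.txt): modified={c.txt} staged={d.txt}
After op 10 (modify d.txt): modified={c.txt, d.txt} staged={d.txt}
After op 11 (modify d.txt): modified={c.txt, d.txt} staged={d.txt}
After op 12 (git add d.txt): modified={c.txt} staged={d.txt}
After op 13 (modify b.txt): modified={b.txt, c.txt} staged={d.txt}
After op 14 (modify d.txt): modified={b.txt, c.txt, d.txt} staged={d.txt}
After op 15 (modify a.txt): modified={a.txt, b.txt, c.txt, d.txt} staged={d.txt}
After op 16 (git commit): modified={a.txt, b.txt, c.txt, d.txt} staged={none}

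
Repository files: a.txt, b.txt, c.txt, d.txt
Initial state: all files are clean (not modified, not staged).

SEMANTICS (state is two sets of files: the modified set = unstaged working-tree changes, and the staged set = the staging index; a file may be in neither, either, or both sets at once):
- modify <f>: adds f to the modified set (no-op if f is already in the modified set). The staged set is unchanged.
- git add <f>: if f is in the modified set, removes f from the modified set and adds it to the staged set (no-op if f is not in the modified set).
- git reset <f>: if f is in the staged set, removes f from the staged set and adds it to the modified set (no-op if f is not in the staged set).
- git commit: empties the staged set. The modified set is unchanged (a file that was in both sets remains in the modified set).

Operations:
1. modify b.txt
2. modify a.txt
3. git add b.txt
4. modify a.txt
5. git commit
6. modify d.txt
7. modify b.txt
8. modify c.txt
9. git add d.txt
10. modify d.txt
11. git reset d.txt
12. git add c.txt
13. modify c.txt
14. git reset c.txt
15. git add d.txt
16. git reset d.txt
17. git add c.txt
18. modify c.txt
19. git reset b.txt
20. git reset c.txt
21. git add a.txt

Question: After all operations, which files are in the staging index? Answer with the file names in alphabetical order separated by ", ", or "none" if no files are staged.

After op 1 (modify b.txt): modified={b.txt} staged={none}
After op 2 (modify a.txt): modified={a.txt, b.txt} staged={none}
After op 3 (git add b.txt): modified={a.txt} staged={b.txt}
After op 4 (modify a.txt): modified={a.txt} staged={b.txt}
After op 5 (git commit): modified={a.txt} staged={none}
After op 6 (modify d.txt): modified={a.txt, d.txt} staged={none}
After op 7 (modify b.txt): modified={a.txt, b.txt, d.txt} staged={none}
After op 8 (modify c.txt): modified={a.txt, b.txt, c.txt, d.txt} staged={none}
After op 9 (git add d.txt): modified={a.txt, b.txt, c.txt} staged={d.txt}
After op 10 (modify d.txt): modified={a.txt, b.txt, c.txt, d.txt} staged={d.txt}
After op 11 (git reset d.txt): modified={a.txt, b.txt, c.txt, d.txt} staged={none}
After op 12 (git add c.txt): modified={a.txt, b.txt, d.txt} staged={c.txt}
After op 13 (modify c.txt): modified={a.txt, b.txt, c.txt, d.txt} staged={c.txt}
After op 14 (git reset c.txt): modified={a.txt, b.txt, c.txt, d.txt} staged={none}
After op 15 (git add d.txt): modified={a.txt, b.txt, c.txt} staged={d.txt}
After op 16 (git reset d.txt): modified={a.txt, b.txt, c.txt, d.txt} staged={none}
After op 17 (git add c.txt): modified={a.txt, b.txt, d.txt} staged={c.txt}
After op 18 (modify c.txt): modified={a.txt, b.txt, c.txt, d.txt} staged={c.txt}
After op 19 (git reset b.txt): modified={a.txt, b.txt, c.txt, d.txt} staged={c.txt}
After op 20 (git reset c.txt): modified={a.txt, b.txt, c.txt, d.txt} staged={none}
After op 21 (git add a.txt): modified={b.txt, c.txt, d.txt} staged={a.txt}

Answer: a.txt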